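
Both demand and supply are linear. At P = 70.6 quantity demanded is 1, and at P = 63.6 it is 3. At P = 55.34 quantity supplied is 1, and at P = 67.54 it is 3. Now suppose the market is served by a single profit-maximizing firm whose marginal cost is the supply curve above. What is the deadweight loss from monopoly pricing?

Demand slope = (63.6 − 70.6)/(3 − 1) = −3.5, so P = 74.1 − 3.5Q.
Supply slope = (67.54 − 55.34)/(3 − 1) = 6.1, so P = 49.24 + 6.1Q.
Competitive equilibrium: 74.1 − 3.5Q = 49.24 + 6.1Q → Q* = 2.5896, P* = 65.0365.
Marginal revenue: MR = 74.1 − 7Q. Set MR = MC: 74.1 − 7Q = 49.24 + 6.1Q → Q_m = 1.8977.
Price P_m = 74.1 − 3.5·1.8977 = 67.4581; MC(Q_m) = 49.24 + 6.1·1.8977 = 60.816.
Competitive Q* = 2.5896, so ΔQ = 0.6919; wedge = 67.4581 − 60.816 = 6.6421.
DWL = ½ × 0.6919 × 6.6421 = 2.30.

2.30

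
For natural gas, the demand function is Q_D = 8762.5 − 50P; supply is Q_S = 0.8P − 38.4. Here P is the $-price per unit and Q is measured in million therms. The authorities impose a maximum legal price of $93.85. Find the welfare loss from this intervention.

In inverse form: demand P = 175.25 − 0.02Q, supply P = 48 + 1.25Q.
Competitive equilibrium: 175.25 − 0.02Q = 48 + 1.25Q → Q* = 100.1969, P* = 173.2461.
At the ceiling P = 93.85, quantity supplied = (93.85 − 48)/1.25 = 36.68.
Willingness to pay at Q' = 36.68: 175.25 − 0.02·36.68 = 174.5164.
ΔQ = 100.1969 − 36.68 = 63.5169; wedge = 174.5164 − 93.85 = 80.6664.
Welfare loss = ½ × 63.5169 × 80.6664 = $2561.84 million.

$2561.84 million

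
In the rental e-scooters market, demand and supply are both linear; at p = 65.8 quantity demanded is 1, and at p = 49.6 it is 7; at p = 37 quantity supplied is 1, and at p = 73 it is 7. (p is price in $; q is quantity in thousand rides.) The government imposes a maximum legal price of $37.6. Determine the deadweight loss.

Demand slope = (49.6 − 65.8)/(7 − 1) = −2.7, so p = 68.5 − 2.7q.
Supply slope = (73 − 37)/(7 − 1) = 6, so p = 31 + 6q.
Competitive equilibrium: 68.5 − 2.7q = 31 + 6q → q* = 4.3103, p* = 56.8621.
At the ceiling p = 37.6, quantity supplied = (37.6 − 31)/6 = 1.1.
Willingness to pay at q' = 1.1: 68.5 − 2.7·1.1 = 65.53.
Δq = 4.3103 − 1.1 = 3.2103; wedge = 65.53 − 37.6 = 27.93.
The triangle = ½ × 3.2103 × 27.93 = $44.83 thousand.

$44.83 thousand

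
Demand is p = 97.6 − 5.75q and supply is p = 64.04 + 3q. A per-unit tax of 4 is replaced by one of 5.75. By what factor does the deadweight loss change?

2.066

Competitive equilibrium: 97.6 − 5.75q = 64.04 + 3q → q* = 3.8354, p* = 75.5463.
For a per-unit tax t: Δq = t/8.75, so DWL = ½·t·(t/8.75) = t²/17.5.
At t = 4: DWL = 0.914. At t = 5.75: DWL = 1.889.
Ratio = (5.75/4)² = 2.066.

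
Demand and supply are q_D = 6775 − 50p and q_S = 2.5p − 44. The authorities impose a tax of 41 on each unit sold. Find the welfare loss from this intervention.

2001.19

In inverse form: demand p = 135.5 − 0.02q, supply p = 17.6 + 0.4q.
Competitive equilibrium: 135.5 − 0.02q = 17.6 + 0.4q → q* = 280.7143, p* = 129.8857.
With the tax, the buyer price exceeds the seller price by 41: (135.5 − 0.02q) − (17.6 + 0.4q) = 41 → q' = 183.0952.
Δq = 280.7143 − 183.0952 = 97.6191; the wedge equals the tax, 41.
The triangle = ½ × 97.6191 × 41 = 2001.19.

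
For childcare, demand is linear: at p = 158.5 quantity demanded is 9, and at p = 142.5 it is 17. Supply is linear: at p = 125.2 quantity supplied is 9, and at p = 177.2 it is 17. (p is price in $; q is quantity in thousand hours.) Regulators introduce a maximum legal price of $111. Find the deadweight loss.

$158.26 thousand

Demand slope = (142.5 − 158.5)/(17 − 9) = −2, so p = 176.5 − 2q.
Supply slope = (177.2 − 125.2)/(17 − 9) = 6.5, so p = 66.7 + 6.5q.
Competitive equilibrium: 176.5 − 2q = 66.7 + 6.5q → q* = 12.9176, p* = 150.6647.
At the ceiling p = 111, quantity supplied = (111 − 66.7)/6.5 = 6.8154.
Willingness to pay at q' = 6.8154: 176.5 − 2·6.8154 = 162.8692.
Δq = 12.9176 − 6.8154 = 6.1022; wedge = 162.8692 − 111 = 51.8692.
DWL = ½ × 6.1022 × 51.8692 = $158.26 thousand.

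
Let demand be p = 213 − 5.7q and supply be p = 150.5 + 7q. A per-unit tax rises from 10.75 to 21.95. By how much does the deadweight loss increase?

14.42

Competitive equilibrium: 213 − 5.7q = 150.5 + 7q → q* = 4.9213, p* = 184.9488.
For a per-unit tax t: Δq = t/12.7, so DWL = ½·t·(t/12.7) = t²/25.4.
At t = 10.75: DWL = 4.55. At t = 21.95: DWL = 18.969.
Increase = 18.969 − 4.55 = 14.42.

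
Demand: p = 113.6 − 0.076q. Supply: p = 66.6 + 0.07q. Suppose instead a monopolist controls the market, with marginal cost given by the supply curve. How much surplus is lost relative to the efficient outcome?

Competitive equilibrium: 113.6 − 0.076q = 66.6 + 0.07q → q* = 321.9178, p* = 89.1342.
Marginal revenue: MR = 113.6 − 0.152q. Set MR = MC: 113.6 − 0.152q = 66.6 + 0.07q → q_m = 211.7117.
Price p_m = 113.6 − 0.076·211.7117 = 97.5099; MC(q_m) = 66.6 + 0.07·211.7117 = 81.4198.
Competitive q* = 321.9178, so Δq = 110.2061; wedge = 97.5099 − 81.4198 = 16.0901.
The triangle = ½ × 110.2061 × 16.0901 = 886.61.

886.61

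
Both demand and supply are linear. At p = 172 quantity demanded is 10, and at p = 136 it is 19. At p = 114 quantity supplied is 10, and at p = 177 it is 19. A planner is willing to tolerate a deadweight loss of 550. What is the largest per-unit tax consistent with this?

Demand slope = (136 − 172)/(19 − 10) = −4, so p = 212 − 4q.
Supply slope = (177 − 114)/(19 − 10) = 7, so p = 44 + 7q.
Competitive equilibrium: 212 − 4q = 44 + 7q → q* = 15.2727, p* = 150.9091.
A tax t gives Δq = t/11 and wedge t, so DWL = t²/22.
t²/22 = 550 → t² = 12100 → t = 110.

110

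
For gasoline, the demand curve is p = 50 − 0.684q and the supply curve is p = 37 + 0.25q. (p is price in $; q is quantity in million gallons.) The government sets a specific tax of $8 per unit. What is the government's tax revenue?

$42.83 million

Competitive equilibrium: 50 − 0.684q = 37 + 0.25q → q* = 13.9186, p* = 40.4797.
With the tax, the buyer price exceeds the seller price by 8: (50 − 0.684q) − (37 + 0.25q) = 8 → q' = 5.3533.
Tax revenue = 8 × 5.3533 = $42.83 million.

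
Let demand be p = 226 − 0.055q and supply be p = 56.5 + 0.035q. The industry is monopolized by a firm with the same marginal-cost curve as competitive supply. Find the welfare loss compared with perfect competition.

Competitive equilibrium: 226 − 0.055q = 56.5 + 0.035q → q* = 1883.3333, p* = 122.4167.
Marginal revenue: MR = 226 − 0.11q. Set MR = MC: 226 − 0.11q = 56.5 + 0.035q → q_m = 1168.9655.
Price p_m = 226 − 0.055·1168.9655 = 161.7069; MC(q_m) = 56.5 + 0.035·1168.9655 = 97.4138.
Competitive q* = 1883.3333, so Δq = 714.3678; wedge = 161.7069 − 97.4138 = 64.2931.
DWL = ½ × 714.3678 × 64.2931 = 22964.46.

22964.46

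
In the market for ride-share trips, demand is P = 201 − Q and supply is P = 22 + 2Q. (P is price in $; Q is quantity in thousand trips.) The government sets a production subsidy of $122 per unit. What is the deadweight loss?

Competitive equilibrium: 201 − Q = 22 + 2Q → Q* = 59.66667, P* = 141.33333.
The subsidy lowers effective supply by 122: P = 2Q − 100.
New quantity: 201 − Q = 2Q − 100 → Q' = 100.33333.
Overproduction ΔQ = 100.33333 − 59.66667 = 40.66666; wedge = subsidy = 122.
DWL = ½ × 40.66666 × 122 = $2480.67 thousand.

$2480.67 thousand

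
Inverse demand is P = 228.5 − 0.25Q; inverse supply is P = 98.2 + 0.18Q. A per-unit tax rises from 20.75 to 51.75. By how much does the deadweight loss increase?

Competitive equilibrium: 228.5 − 0.25Q = 98.2 + 0.18Q → Q* = 303.0233, P* = 152.7442.
For a per-unit tax t: ΔQ = t/0.43, so DWL = ½·t·(t/0.43) = t²/0.86.
At t = 20.75: DWL = 500.654. At t = 51.75: DWL = 3114.026.
Increase = 3114.026 − 500.654 = 2613.37.

2613.37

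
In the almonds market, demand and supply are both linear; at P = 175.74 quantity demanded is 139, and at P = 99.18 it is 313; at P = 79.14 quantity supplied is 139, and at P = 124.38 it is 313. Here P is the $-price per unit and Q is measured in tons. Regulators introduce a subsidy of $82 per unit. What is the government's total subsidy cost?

$32319.71

Demand slope = (99.18 − 175.74)/(313 − 139) = −0.44, so P = 236.9 − 0.44Q.
Supply slope = (124.38 − 79.14)/(313 − 139) = 0.26, so P = 43 + 0.26Q.
Competitive equilibrium: 236.9 − 0.44Q = 43 + 0.26Q → Q* = 277, P* = 115.02.
The subsidy lowers effective supply by 82: P = 0.26Q − 39.
New quantity: 236.9 − 0.44Q = 0.26Q − 39 → Q' = 394.14286.
Total subsidy cost = 82 × 394.14286 = $32319.71.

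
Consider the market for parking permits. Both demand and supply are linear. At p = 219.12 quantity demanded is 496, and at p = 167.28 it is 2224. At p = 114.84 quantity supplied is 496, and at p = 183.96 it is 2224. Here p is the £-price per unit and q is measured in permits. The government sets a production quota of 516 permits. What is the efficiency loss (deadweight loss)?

£75602.10

Demand slope = (167.28 − 219.12)/(2224 − 496) = −0.03, so p = 234 − 0.03q.
Supply slope = (183.96 − 114.84)/(2224 − 496) = 0.04, so p = 95 + 0.04q.
Competitive equilibrium: 234 − 0.03q = 95 + 0.04q → q* = 1985.7143, p* = 174.4286.
At q = 516: demand price = 234 − 0.03·516 = 218.52; supply price = 95 + 0.04·516 = 115.64.
Δq = 1985.7143 − 516 = 1469.7143; wedge = 218.52 − 115.64 = 102.88.
Welfare loss = ½ × 1469.7143 × 102.88 = £75602.10.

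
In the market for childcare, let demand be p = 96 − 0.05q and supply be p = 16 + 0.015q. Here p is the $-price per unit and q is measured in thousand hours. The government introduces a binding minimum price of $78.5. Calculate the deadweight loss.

$25212.02 thousand

Competitive equilibrium: 96 − 0.05q = 16 + 0.015q → q* = 1230.7692, p* = 34.4615.
At the floor p = 78.5, quantity demanded = (96 − 78.5)/0.05 = 350.
Sellers' marginal cost at q' = 350: 16 + 0.015·350 = 21.25.
Δq = 1230.7692 − 350 = 880.7692; wedge = 78.5 − 21.25 = 57.25.
Welfare loss = ½ × 880.7692 × 57.25 = $25212.02 thousand.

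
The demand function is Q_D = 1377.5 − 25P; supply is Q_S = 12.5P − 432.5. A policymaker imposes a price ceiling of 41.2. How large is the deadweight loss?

In inverse form: demand P = 55.1 − 0.04Q, supply P = 34.6 + 0.08Q.
Competitive equilibrium: 55.1 − 0.04Q = 34.6 + 0.08Q → Q* = 170.8333, P* = 48.2667.
At the ceiling P = 41.2, quantity supplied = (41.2 − 34.6)/0.08 = 82.5.
Willingness to pay at Q' = 82.5: 55.1 − 0.04·82.5 = 51.8.
ΔQ = 170.8333 − 82.5 = 88.3333; wedge = 51.8 − 41.2 = 10.6.
Welfare loss = ½ × 88.3333 × 10.6 = 468.17.

468.17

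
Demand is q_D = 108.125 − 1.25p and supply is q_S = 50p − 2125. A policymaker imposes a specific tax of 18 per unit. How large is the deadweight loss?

In inverse form: demand p = 86.5 − 0.8q, supply p = 42.5 + 0.02q.
Competitive equilibrium: 86.5 − 0.8q = 42.5 + 0.02q → q* = 53.6585, p* = 43.5732.
With the tax, the buyer price exceeds the seller price by 18: (86.5 − 0.8q) − (42.5 + 0.02q) = 18 → q' = 31.7073.
Δq = 53.6585 − 31.7073 = 21.9512; the wedge equals the tax, 18.
The triangle = ½ × 21.9512 × 18 = 197.56.

197.56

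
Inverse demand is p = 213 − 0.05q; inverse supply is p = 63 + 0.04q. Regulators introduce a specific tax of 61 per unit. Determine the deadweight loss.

20672.22

Competitive equilibrium: 213 − 0.05q = 63 + 0.04q → q* = 1666.6667, p* = 129.6667.
With the tax, the buyer price exceeds the seller price by 61: (213 − 0.05q) − (63 + 0.04q) = 61 → q' = 988.8889.
Δq = 1666.6667 − 988.8889 = 677.7778; the wedge equals the tax, 61.
DWL = ½ × 677.7778 × 61 = 20672.22.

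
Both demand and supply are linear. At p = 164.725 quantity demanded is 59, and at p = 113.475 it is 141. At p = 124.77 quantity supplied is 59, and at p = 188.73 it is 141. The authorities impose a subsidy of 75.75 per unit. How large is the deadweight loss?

Demand slope = (113.475 − 164.725)/(141 − 59) = −0.625, so p = 201.6 − 0.625q.
Supply slope = (188.73 − 124.77)/(141 − 59) = 0.78, so p = 78.75 + 0.78q.
Competitive equilibrium: 201.6 − 0.625q = 78.75 + 0.78q → q* = 87.4377, p* = 146.9514.
The subsidy lowers effective supply by 75.75: p = 3 + 0.78q.
New quantity: 201.6 − 0.625q = 3 + 0.78q → q' = 141.3523.
Overproduction Δq = 141.3523 − 87.4377 = 53.9146; wedge = subsidy = 75.75.
Deadweight loss = ½ × 53.9146 × 75.75 = 2042.02.

2042.02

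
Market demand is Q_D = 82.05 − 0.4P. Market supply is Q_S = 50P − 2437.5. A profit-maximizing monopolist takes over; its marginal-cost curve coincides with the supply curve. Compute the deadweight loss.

1203.31

In inverse form: demand P = 205.125 − 2.5Q, supply P = 48.75 + 0.02Q.
Competitive equilibrium: 205.125 − 2.5Q = 48.75 + 0.02Q → Q* = 62.0536, P* = 49.9911.
Marginal revenue: MR = 205.125 − 5Q. Set MR = MC: 205.125 − 5Q = 48.75 + 0.02Q → Q_m = 31.1504.
Price P_m = 205.125 − 2.5·31.1504 = 127.249; MC(Q_m) = 48.75 + 0.02·31.1504 = 49.373.
Competitive Q* = 62.0536, so ΔQ = 30.9032; wedge = 127.249 − 49.373 = 77.876.
DWL = ½ × 30.9032 × 77.876 = 1203.31.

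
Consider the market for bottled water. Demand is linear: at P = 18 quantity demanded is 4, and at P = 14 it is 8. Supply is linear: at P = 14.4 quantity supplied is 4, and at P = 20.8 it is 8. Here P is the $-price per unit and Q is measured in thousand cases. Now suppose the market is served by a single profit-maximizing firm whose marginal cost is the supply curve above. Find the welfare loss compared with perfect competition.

$2.91 thousand

Demand slope = (14 − 18)/(8 − 4) = −1, so P = 22 − Q.
Supply slope = (20.8 − 14.4)/(8 − 4) = 1.6, so P = 8 + 1.6Q.
Competitive equilibrium: 22 − Q = 8 + 1.6Q → Q* = 5.3846, P* = 16.6154.
Marginal revenue: MR = 22 − 2Q. Set MR = MC: 22 − 2Q = 8 + 1.6Q → Q_m = 3.8889.
Price P_m = 22 − 1·3.8889 = 18.1111; MC(Q_m) = 8 + 1.6·3.8889 = 14.2222.
Competitive Q* = 5.3846, so ΔQ = 1.4957; wedge = 18.1111 − 14.2222 = 3.8889.
DWL = ½ × 1.4957 × 3.8889 = $2.91 thousand.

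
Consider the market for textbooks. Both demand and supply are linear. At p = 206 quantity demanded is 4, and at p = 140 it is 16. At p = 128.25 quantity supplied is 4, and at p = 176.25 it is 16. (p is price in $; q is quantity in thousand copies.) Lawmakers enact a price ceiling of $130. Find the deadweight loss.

$285.05 thousand

Demand slope = (140 − 206)/(16 − 4) = −5.5, so p = 228 − 5.5q.
Supply slope = (176.25 − 128.25)/(16 − 4) = 4, so p = 112.25 + 4q.
Competitive equilibrium: 228 − 5.5q = 112.25 + 4q → q* = 12.1842, p* = 160.9868.
At the ceiling p = 130, quantity supplied = (130 − 112.25)/4 = 4.4375.
Willingness to pay at q' = 4.4375: 228 − 5.5·4.4375 = 203.5938.
Δq = 12.1842 − 4.4375 = 7.7467; wedge = 203.5938 − 130 = 73.5938.
Welfare loss = ½ × 7.7467 × 73.5938 = $285.05 thousand.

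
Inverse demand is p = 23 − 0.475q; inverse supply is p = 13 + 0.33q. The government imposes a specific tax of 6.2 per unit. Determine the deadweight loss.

23.88

Competitive equilibrium: 23 − 0.475q = 13 + 0.33q → q* = 12.4224, p* = 17.0994.
With the tax, the buyer price exceeds the seller price by 6.2: (23 − 0.475q) − (13 + 0.33q) = 6.2 → q' = 4.7205.
Δq = 12.4224 − 4.7205 = 7.7019; the wedge equals the tax, 6.2.
DWL = ½ × 7.7019 × 6.2 = 23.88.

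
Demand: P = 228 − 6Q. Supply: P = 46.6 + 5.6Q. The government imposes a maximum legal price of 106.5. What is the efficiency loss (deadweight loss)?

141.63

Competitive equilibrium: 228 − 6Q = 46.6 + 5.6Q → Q* = 15.6379, P* = 134.1724.
At the ceiling P = 106.5, quantity supplied = (106.5 − 46.6)/5.6 = 10.6964.
Willingness to pay at Q' = 10.6964: 228 − 6·10.6964 = 163.8216.
ΔQ = 15.6379 − 10.6964 = 4.9415; wedge = 163.8216 − 106.5 = 57.3216.
DWL = ½ × 4.9415 × 57.3216 = 141.63.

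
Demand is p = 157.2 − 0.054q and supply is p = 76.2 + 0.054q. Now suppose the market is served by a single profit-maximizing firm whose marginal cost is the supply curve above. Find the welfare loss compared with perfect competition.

3375

Competitive equilibrium: 157.2 − 0.054q = 76.2 + 0.054q → q* = 750, p* = 116.7.
Marginal revenue: MR = 157.2 − 0.108q. Set MR = MC: 157.2 − 0.108q = 76.2 + 0.054q → q_m = 500.
Price p_m = 157.2 − 0.054·500 = 130.2; MC(q_m) = 76.2 + 0.054·500 = 103.2.
Competitive q* = 750, so Δq = 250; wedge = 130.2 − 103.2 = 27.
DWL = ½ × 250 × 27 = 3375.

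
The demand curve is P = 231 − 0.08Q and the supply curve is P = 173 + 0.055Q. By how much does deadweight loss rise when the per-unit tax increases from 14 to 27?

1974.07

Competitive equilibrium: 231 − 0.08Q = 173 + 0.055Q → Q* = 429.6296, P* = 196.6296.
For a per-unit tax t: ΔQ = t/0.135, so DWL = ½·t·(t/0.135) = t²/0.27.
At t = 14: DWL = 725.926. At t = 27: DWL = 2700.
Increase = 2700 − 725.926 = 1974.07.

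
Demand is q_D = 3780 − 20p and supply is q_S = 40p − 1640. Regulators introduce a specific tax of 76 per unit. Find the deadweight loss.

38506.67

In inverse form: demand p = 189 − 0.05q, supply p = 41 + 0.025q.
Competitive equilibrium: 189 − 0.05q = 41 + 0.025q → q* = 1973.3333, p* = 90.3333.
With the tax, the buyer price exceeds the seller price by 76: (189 − 0.05q) − (41 + 0.025q) = 76 → q' = 960.
Δq = 1973.3333 − 960 = 1013.3333; the wedge equals the tax, 76.
Welfare loss = ½ × 1013.3333 × 76 = 38506.67.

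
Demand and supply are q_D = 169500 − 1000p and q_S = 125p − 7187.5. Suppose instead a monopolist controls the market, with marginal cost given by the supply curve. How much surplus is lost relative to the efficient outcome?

In inverse form: demand p = 169.5 − 0.001q, supply p = 57.5 + 0.008q.
Competitive equilibrium: 169.5 − 0.001q = 57.5 + 0.008q → q* = 12444.4444, p* = 157.0556.
Marginal revenue: MR = 169.5 − 0.002q. Set MR = MC: 169.5 − 0.002q = 57.5 + 0.008q → q_m = 11200.
Price p_m = 169.5 − 0.001·11200 = 158.3; MC(q_m) = 57.5 + 0.008·11200 = 147.1.
Competitive q* = 12444.4444, so Δq = 1244.4444; wedge = 158.3 − 147.1 = 11.2.
Deadweight loss = ½ × 1244.4444 × 11.2 = 6968.89.

6968.89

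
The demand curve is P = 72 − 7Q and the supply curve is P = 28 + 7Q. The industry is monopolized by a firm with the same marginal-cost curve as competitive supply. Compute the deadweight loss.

Competitive equilibrium: 72 − 7Q = 28 + 7Q → Q* = 3.1429, P* = 50.
Marginal revenue: MR = 72 − 14Q. Set MR = MC: 72 − 14Q = 28 + 7Q → Q_m = 2.0952.
Price P_m = 72 − 7·2.0952 = 57.3336; MC(Q_m) = 28 + 7·2.0952 = 42.6664.
Competitive Q* = 3.1429, so ΔQ = 1.0477; wedge = 57.3336 − 42.6664 = 14.6672.
Deadweight loss = ½ × 1.0477 × 14.6672 = 7.68.

7.68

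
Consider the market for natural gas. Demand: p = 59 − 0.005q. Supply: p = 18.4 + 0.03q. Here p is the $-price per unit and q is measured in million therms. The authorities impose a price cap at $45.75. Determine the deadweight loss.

$1079.22 million

Competitive equilibrium: 59 − 0.005q = 18.4 + 0.03q → q* = 1160, p* = 53.2.
At the ceiling p = 45.75, quantity supplied = (45.75 − 18.4)/0.03 = 911.6667.
Willingness to pay at q' = 911.6667: 59 − 0.005·911.6667 = 54.4417.
Δq = 1160 − 911.6667 = 248.3333; wedge = 54.4417 − 45.75 = 8.6917.
Welfare loss = ½ × 248.3333 × 8.6917 = $1079.22 million.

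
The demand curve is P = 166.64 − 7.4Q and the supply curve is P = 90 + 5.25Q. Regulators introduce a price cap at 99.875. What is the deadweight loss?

Competitive equilibrium: 166.64 − 7.4Q = 90 + 5.25Q → Q* = 6.0585, P* = 121.8071.
At the ceiling P = 99.875, quantity supplied = (99.875 − 90)/5.25 = 1.881.
Willingness to pay at Q' = 1.881: 166.64 − 7.4·1.881 = 152.7206.
ΔQ = 6.0585 − 1.881 = 4.1775; wedge = 152.7206 − 99.875 = 52.8456.
DWL = ½ × 4.1775 × 52.8456 = 110.38.

110.38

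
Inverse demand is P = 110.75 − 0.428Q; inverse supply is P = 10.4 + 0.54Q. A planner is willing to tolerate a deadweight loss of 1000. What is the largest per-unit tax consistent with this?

Competitive equilibrium: 110.75 − 0.428Q = 10.4 + 0.54Q → Q* = 103.6674, P* = 66.3804.
A tax t gives ΔQ = t/0.968 and wedge t, so DWL = t²/1.936.
t²/1.936 = 1000 → t² = 1936 → t = 44.

44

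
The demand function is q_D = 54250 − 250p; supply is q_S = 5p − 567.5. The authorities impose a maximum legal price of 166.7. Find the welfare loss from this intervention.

In inverse form: demand p = 217 − 0.004q, supply p = 113.5 + 0.2q.
Competitive equilibrium: 217 − 0.004q = 113.5 + 0.2q → q* = 507.3529, p* = 214.9706.
At the ceiling p = 166.7, quantity supplied = (166.7 − 113.5)/0.2 = 266.
Willingness to pay at q' = 266: 217 − 0.004·266 = 215.936.
Δq = 507.3529 − 266 = 241.3529; wedge = 215.936 − 166.7 = 49.236.
Deadweight loss = ½ × 241.3529 × 49.236 = 5941.63.

5941.63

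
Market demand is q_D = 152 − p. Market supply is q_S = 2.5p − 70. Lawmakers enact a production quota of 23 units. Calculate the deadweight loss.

In inverse form: demand p = 152 − q, supply p = 28 + 0.4q.
Competitive equilibrium: 152 − q = 28 + 0.4q → q* = 88.5714, p* = 63.4286.
At q = 23: demand price = 152 − 1·23 = 129; supply price = 28 + 0.4·23 = 37.2.
Δq = 88.5714 − 23 = 65.5714; wedge = 129 − 37.2 = 91.8.
Welfare loss = ½ × 65.5714 × 91.8 = 3009.73.

3009.73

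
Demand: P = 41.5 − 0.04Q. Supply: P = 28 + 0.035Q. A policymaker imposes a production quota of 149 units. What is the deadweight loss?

Competitive equilibrium: 41.5 − 0.04Q = 28 + 0.035Q → Q* = 180, P* = 34.3.
At Q = 149: demand price = 41.5 − 0.04·149 = 35.54; supply price = 28 + 0.035·149 = 33.215.
ΔQ = 180 − 149 = 31; wedge = 35.54 − 33.215 = 2.325.
The triangle = ½ × 31 × 2.325 = 36.04.

36.04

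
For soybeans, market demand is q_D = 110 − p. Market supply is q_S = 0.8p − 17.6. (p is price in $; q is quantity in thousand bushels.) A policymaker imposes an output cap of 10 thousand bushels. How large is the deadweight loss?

$953.39 thousand

In inverse form: demand p = 110 − q, supply p = 22 + 1.25q.
Competitive equilibrium: 110 − q = 22 + 1.25q → q* = 39.1111, p* = 70.8889.
At q = 10: demand price = 110 − 1·10 = 100; supply price = 22 + 1.25·10 = 34.5.
Δq = 39.1111 − 10 = 29.1111; wedge = 100 − 34.5 = 65.5.
DWL = ½ × 29.1111 × 65.5 = $953.39 thousand.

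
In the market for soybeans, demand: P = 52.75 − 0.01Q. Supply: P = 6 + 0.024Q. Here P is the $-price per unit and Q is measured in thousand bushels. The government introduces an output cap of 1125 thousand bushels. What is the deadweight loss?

$1062.50 thousand

Competitive equilibrium: 52.75 − 0.01Q = 6 + 0.024Q → Q* = 1375, P* = 39.
At Q = 1125: demand price = 52.75 − 0.01·1125 = 41.5; supply price = 6 + 0.024·1125 = 33.
ΔQ = 1375 − 1125 = 250; wedge = 41.5 − 33 = 8.5.
DWL = ½ × 250 × 8.5 = $1062.50 thousand.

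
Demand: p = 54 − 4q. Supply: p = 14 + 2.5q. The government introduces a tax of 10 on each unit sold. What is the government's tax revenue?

46.15

Competitive equilibrium: 54 − 4q = 14 + 2.5q → q* = 6.1538, p* = 29.3846.
With the tax, the buyer price exceeds the seller price by 10: (54 − 4q) − (14 + 2.5q) = 10 → q' = 4.6154.
Tax revenue = 10 × 4.6154 = 46.15.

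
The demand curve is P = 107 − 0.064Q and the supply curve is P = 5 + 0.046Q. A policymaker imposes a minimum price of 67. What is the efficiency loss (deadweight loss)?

5025.28

Competitive equilibrium: 107 − 0.064Q = 5 + 0.046Q → Q* = 927.2727, P* = 47.6545.
At the floor P = 67, quantity demanded = (107 − 67)/0.064 = 625.
Sellers' marginal cost at Q' = 625: 5 + 0.046·625 = 33.75.
ΔQ = 927.2727 − 625 = 302.2727; wedge = 67 − 33.75 = 33.25.
Welfare loss = ½ × 302.2727 × 33.25 = 5025.28.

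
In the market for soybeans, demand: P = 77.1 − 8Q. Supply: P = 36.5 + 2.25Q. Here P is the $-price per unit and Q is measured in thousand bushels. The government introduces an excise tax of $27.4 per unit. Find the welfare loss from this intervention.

$36.62 thousand

Competitive equilibrium: 77.1 − 8Q = 36.5 + 2.25Q → Q* = 3.961, P* = 45.4122.
With the tax, the buyer price exceeds the seller price by 27.4: (77.1 − 8Q) − (36.5 + 2.25Q) = 27.4 → Q' = 1.2878.
ΔQ = 3.961 − 1.2878 = 2.6732; the wedge equals the tax, 27.4.
The triangle = ½ × 2.6732 × 27.4 = $36.62 thousand.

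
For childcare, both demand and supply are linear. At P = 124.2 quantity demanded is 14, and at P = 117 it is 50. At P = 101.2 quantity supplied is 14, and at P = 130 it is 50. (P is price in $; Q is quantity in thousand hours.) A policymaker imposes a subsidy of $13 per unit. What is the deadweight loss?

$84.50 thousand

Demand slope = (117 − 124.2)/(50 − 14) = −0.2, so P = 127 − 0.2Q.
Supply slope = (130 − 101.2)/(50 − 14) = 0.8, so P = 90 + 0.8Q.
Competitive equilibrium: 127 − 0.2Q = 90 + 0.8Q → Q* = 37, P* = 119.6.
The subsidy lowers effective supply by 13: P = 77 + 0.8Q.
New quantity: 127 − 0.2Q = 77 + 0.8Q → Q' = 50.
Overproduction ΔQ = 50 − 37 = 13; wedge = subsidy = 13.
Deadweight loss = ½ × 13 × 13 = $84.50 thousand.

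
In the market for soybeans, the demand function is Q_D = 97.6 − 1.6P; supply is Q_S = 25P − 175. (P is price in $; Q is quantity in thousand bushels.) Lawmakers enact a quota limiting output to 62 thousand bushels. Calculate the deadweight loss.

$122.61 thousand

In inverse form: demand P = 61 − 0.625Q, supply P = 7 + 0.04Q.
Competitive equilibrium: 61 − 0.625Q = 7 + 0.04Q → Q* = 81.203, P* = 10.2481.
At Q = 62: demand price = 61 − 0.625·62 = 22.25; supply price = 7 + 0.04·62 = 9.48.
ΔQ = 81.203 − 62 = 19.203; wedge = 22.25 − 9.48 = 12.77.
The triangle = ½ × 19.203 × 12.77 = $122.61 thousand.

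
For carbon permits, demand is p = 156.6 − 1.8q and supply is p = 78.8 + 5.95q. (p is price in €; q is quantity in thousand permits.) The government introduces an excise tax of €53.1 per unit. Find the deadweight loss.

€181.91 thousand

Competitive equilibrium: 156.6 − 1.8q = 78.8 + 5.95q → q* = 10.0387, p* = 138.5303.
With the tax, the buyer price exceeds the seller price by 53.1: (156.6 − 1.8q) − (78.8 + 5.95q) = 53.1 → q' = 3.1871.
Δq = 10.0387 − 3.1871 = 6.8516; the wedge equals the tax, 53.1.
Deadweight loss = ½ × 6.8516 × 53.1 = €181.91 thousand.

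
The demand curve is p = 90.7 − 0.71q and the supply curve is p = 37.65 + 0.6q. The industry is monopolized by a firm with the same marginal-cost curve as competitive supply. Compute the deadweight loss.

Competitive equilibrium: 90.7 − 0.71q = 37.65 + 0.6q → q* = 40.4962, p* = 61.9477.
Marginal revenue: MR = 90.7 − 1.42q. Set MR = MC: 90.7 − 1.42q = 37.65 + 0.6q → q_m = 26.2624.
Price p_m = 90.7 − 0.71·26.2624 = 72.0537; MC(q_m) = 37.65 + 0.6·26.2624 = 53.4074.
Competitive q* = 40.4962, so Δq = 14.2338; wedge = 72.0537 − 53.4074 = 18.6463.
Deadweight loss = ½ × 14.2338 × 18.6463 = 132.70.

132.70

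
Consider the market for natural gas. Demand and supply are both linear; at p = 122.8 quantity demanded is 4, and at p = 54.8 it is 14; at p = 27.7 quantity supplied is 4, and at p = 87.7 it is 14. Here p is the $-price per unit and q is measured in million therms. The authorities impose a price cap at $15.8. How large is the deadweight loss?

$567.07 million

Demand slope = (54.8 − 122.8)/(14 − 4) = −6.8, so p = 150 − 6.8q.
Supply slope = (87.7 − 27.7)/(14 − 4) = 6, so p = 3.7 + 6q.
Competitive equilibrium: 150 − 6.8q = 3.7 + 6q → q* = 11.4297, p* = 72.2781.
At the ceiling p = 15.8, quantity supplied = (15.8 − 3.7)/6 = 2.0167.
Willingness to pay at q' = 2.0167: 150 − 6.8·2.0167 = 136.2864.
Δq = 11.4297 − 2.0167 = 9.413; wedge = 136.2864 − 15.8 = 120.4864.
The triangle = ½ × 9.413 × 120.4864 = $567.07 million.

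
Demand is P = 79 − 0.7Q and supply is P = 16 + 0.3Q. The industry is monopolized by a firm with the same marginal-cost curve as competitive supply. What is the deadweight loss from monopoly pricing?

Competitive equilibrium: 79 − 0.7Q = 16 + 0.3Q → Q* = 63, P* = 34.9.
Marginal revenue: MR = 79 − 1.4Q. Set MR = MC: 79 − 1.4Q = 16 + 0.3Q → Q_m = 37.0588.
Price P_m = 79 − 0.7·37.0588 = 53.0588; MC(Q_m) = 16 + 0.3·37.0588 = 27.1176.
Competitive Q* = 63, so ΔQ = 25.9412; wedge = 53.0588 − 27.1176 = 25.9412.
DWL = ½ × 25.9412 × 25.9412 = 336.47.

336.47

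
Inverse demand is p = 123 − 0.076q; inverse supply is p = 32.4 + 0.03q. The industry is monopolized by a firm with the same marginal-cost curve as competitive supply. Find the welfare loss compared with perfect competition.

6751.57

Competitive equilibrium: 123 − 0.076q = 32.4 + 0.03q → q* = 854.71698, p* = 58.04151.
Marginal revenue: MR = 123 − 0.152q. Set MR = MC: 123 − 0.152q = 32.4 + 0.03q → q_m = 497.8022.
Price p_m = 123 − 0.076·497.8022 = 85.16703; MC(q_m) = 32.4 + 0.03·497.8022 = 47.33407.
Competitive q* = 854.71698, so Δq = 356.91478; wedge = 85.16703 − 47.33407 = 37.83296.
Deadweight loss = ½ × 356.91478 × 37.83296 = 6751.57.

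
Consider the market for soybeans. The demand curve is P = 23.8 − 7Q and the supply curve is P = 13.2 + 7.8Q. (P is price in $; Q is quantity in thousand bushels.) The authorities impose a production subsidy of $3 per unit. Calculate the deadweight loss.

$0.30 thousand

Competitive equilibrium: 23.8 − 7Q = 13.2 + 7.8Q → Q* = 0.7162, P* = 18.7865.
The subsidy lowers effective supply by 3: P = 10.2 + 7.8Q.
New quantity: 23.8 − 7Q = 10.2 + 7.8Q → Q' = 0.9189.
Overproduction ΔQ = 0.9189 − 0.7162 = 0.2027; wedge = subsidy = 3.
Welfare loss = ½ × 0.2027 × 3 = $0.30 thousand.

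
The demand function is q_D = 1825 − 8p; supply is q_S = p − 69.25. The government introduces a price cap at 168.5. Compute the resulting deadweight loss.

990.94

In inverse form: demand p = 228.125 − 0.125q, supply p = 69.25 + q.
Competitive equilibrium: 228.125 − 0.125q = 69.25 + q → q* = 141.2222, p* = 210.4722.
At the ceiling p = 168.5, quantity supplied = (168.5 − 69.25)/1 = 99.25.
Willingness to pay at q' = 99.25: 228.125 − 0.125·99.25 = 215.7188.
Δq = 141.2222 − 99.25 = 41.9722; wedge = 215.7188 − 168.5 = 47.2188.
Deadweight loss = ½ × 41.9722 × 47.2188 = 990.94.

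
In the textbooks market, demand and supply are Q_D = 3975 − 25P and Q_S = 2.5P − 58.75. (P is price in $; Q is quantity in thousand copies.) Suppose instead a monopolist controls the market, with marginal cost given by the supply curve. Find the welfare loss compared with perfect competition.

In inverse form: demand P = 159 − 0.04Q, supply P = 23.5 + 0.4Q.
Competitive equilibrium: 159 − 0.04Q = 23.5 + 0.4Q → Q* = 307.9545, P* = 146.6818.
Marginal revenue: MR = 159 − 0.08Q. Set MR = MC: 159 − 0.08Q = 23.5 + 0.4Q → Q_m = 282.2917.
Price P_m = 159 − 0.04·282.2917 = 147.7083; MC(Q_m) = 23.5 + 0.4·282.2917 = 136.4167.
Competitive Q* = 307.9545, so ΔQ = 25.6628; wedge = 147.7083 − 136.4167 = 11.2916.
The triangle = ½ × 25.6628 × 11.2916 = $144.89 thousand.

$144.89 thousand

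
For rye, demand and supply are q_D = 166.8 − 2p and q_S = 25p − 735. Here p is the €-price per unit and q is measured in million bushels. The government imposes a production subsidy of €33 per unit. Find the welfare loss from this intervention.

€1008.33 million

In inverse form: demand p = 83.4 − 0.5q, supply p = 29.4 + 0.04q.
Competitive equilibrium: 83.4 − 0.5q = 29.4 + 0.04q → q* = 100, p* = 33.4.
The subsidy lowers effective supply by 33: p = 0.04q − 3.6.
New quantity: 83.4 − 0.5q = 0.04q − 3.6 → q' = 161.1111.
Overproduction Δq = 161.1111 − 100 = 61.1111; wedge = subsidy = 33.
The triangle = ½ × 61.1111 × 33 = €1008.33 million.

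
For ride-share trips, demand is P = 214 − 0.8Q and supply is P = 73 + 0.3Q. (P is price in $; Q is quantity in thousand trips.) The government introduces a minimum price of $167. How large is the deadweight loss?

$2651.43 thousand

Competitive equilibrium: 214 − 0.8Q = 73 + 0.3Q → Q* = 128.1818, P* = 111.4545.
At the floor P = 167, quantity demanded = (214 − 167)/0.8 = 58.75.
Sellers' marginal cost at Q' = 58.75: 73 + 0.3·58.75 = 90.625.
ΔQ = 128.1818 − 58.75 = 69.4318; wedge = 167 − 90.625 = 76.375.
Welfare loss = ½ × 69.4318 × 76.375 = $2651.43 thousand.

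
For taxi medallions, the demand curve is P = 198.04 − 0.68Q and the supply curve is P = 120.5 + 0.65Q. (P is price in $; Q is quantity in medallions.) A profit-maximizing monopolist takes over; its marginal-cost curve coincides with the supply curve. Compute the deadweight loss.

$258.70

Competitive equilibrium: 198.04 − 0.68Q = 120.5 + 0.65Q → Q* = 58.3008, P* = 158.3955.
Marginal revenue: MR = 198.04 − 1.36Q. Set MR = MC: 198.04 − 1.36Q = 120.5 + 0.65Q → Q_m = 38.5771.
Price P_m = 198.04 − 0.68·38.5771 = 171.8076; MC(Q_m) = 120.5 + 0.65·38.5771 = 145.5751.
Competitive Q* = 58.3008, so ΔQ = 19.7237; wedge = 171.8076 − 145.5751 = 26.2325.
Deadweight loss = ½ × 19.7237 × 26.2325 = $258.70.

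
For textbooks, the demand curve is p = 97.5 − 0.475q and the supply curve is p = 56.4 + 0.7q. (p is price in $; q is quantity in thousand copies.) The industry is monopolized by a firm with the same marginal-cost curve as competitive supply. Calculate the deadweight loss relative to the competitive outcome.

Competitive equilibrium: 97.5 − 0.475q = 56.4 + 0.7q → q* = 34.9787, p* = 80.8851.
Marginal revenue: MR = 97.5 − 0.95q. Set MR = MC: 97.5 − 0.95q = 56.4 + 0.7q → q_m = 24.9091.
Price p_m = 97.5 − 0.475·24.9091 = 85.6682; MC(q_m) = 56.4 + 0.7·24.9091 = 73.8364.
Competitive q* = 34.9787, so Δq = 10.0696; wedge = 85.6682 − 73.8364 = 11.8318.
Deadweight loss = ½ × 10.0696 × 11.8318 = $59.57 thousand.

$59.57 thousand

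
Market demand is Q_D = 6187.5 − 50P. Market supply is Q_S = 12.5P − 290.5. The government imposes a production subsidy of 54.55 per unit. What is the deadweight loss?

14878.51

In inverse form: demand P = 123.75 − 0.02Q, supply P = 23.24 + 0.08Q.
Competitive equilibrium: 123.75 − 0.02Q = 23.24 + 0.08Q → Q* = 1005.1, P* = 103.648.
The subsidy lowers effective supply by 54.55: P = 0.08Q − 31.31.
New quantity: 123.75 − 0.02Q = 0.08Q − 31.31 → Q' = 1550.6.
Overproduction ΔQ = 1550.6 − 1005.1 = 545.5; wedge = subsidy = 54.55.
DWL = ½ × 545.5 × 54.55 = 14878.51.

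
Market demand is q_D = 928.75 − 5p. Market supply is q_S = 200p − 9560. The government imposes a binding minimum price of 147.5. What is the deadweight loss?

23781.29

In inverse form: demand p = 185.75 − 0.2q, supply p = 47.8 + 0.005q.
Competitive equilibrium: 185.75 − 0.2q = 47.8 + 0.005q → q* = 672.92683, p* = 51.16463.
At the floor p = 147.5, quantity demanded = (185.75 − 147.5)/0.2 = 191.25.
Sellers' marginal cost at q' = 191.25: 47.8 + 0.005·191.25 = 48.75625.
Δq = 672.92683 − 191.25 = 481.67683; wedge = 147.5 − 48.75625 = 98.74375.
DWL = ½ × 481.67683 × 98.74375 = 23781.29.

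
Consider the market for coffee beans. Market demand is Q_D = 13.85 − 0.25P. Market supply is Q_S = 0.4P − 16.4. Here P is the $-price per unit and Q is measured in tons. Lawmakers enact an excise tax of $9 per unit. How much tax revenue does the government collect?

$7.48

In inverse form: demand P = 55.4 − 4Q, supply P = 41 + 2.5Q.
Competitive equilibrium: 55.4 − 4Q = 41 + 2.5Q → Q* = 2.2154, P* = 46.5385.
With the tax, the buyer price exceeds the seller price by 9: (55.4 − 4Q) − (41 + 2.5Q) = 9 → Q' = 0.8308.
Tax revenue = 9 × 0.8308 = $7.48.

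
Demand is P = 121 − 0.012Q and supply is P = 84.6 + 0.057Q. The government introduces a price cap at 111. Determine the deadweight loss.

142.99

Competitive equilibrium: 121 − 0.012Q = 84.6 + 0.057Q → Q* = 527.5362, P* = 114.6696.
At the ceiling P = 111, quantity supplied = (111 − 84.6)/0.057 = 463.1579.
Willingness to pay at Q' = 463.1579: 121 − 0.012·463.1579 = 115.4421.
ΔQ = 527.5362 − 463.1579 = 64.3783; wedge = 115.4421 − 111 = 4.4421.
Welfare loss = ½ × 64.3783 × 4.4421 = 142.99.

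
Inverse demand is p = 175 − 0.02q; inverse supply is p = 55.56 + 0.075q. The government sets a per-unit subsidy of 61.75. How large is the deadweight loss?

Competitive equilibrium: 175 − 0.02q = 55.56 + 0.075q → q* = 1257.2632, p* = 149.8547.
The subsidy lowers effective supply by 61.75: p = 0.075q − 6.19.
New quantity: 175 − 0.02q = 0.075q − 6.19 → q' = 1907.2632.
Overproduction Δq = 1907.2632 − 1257.2632 = 650; wedge = subsidy = 61.75.
The triangle = ½ × 650 × 61.75 = 20068.75.

20068.75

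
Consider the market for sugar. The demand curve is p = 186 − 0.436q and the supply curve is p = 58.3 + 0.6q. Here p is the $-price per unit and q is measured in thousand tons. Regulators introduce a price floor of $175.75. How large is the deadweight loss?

Competitive equilibrium: 186 − 0.436q = 58.3 + 0.6q → q* = 123.2625, p* = 132.2575.
At the floor p = 175.75, quantity demanded = (186 − 175.75)/0.436 = 23.5092.
Sellers' marginal cost at q' = 23.5092: 58.3 + 0.6·23.5092 = 72.4055.
Δq = 123.2625 − 23.5092 = 99.7533; wedge = 175.75 − 72.4055 = 103.3445.
Welfare loss = ½ × 99.7533 × 103.3445 = $5154.48 thousand.

$5154.48 thousand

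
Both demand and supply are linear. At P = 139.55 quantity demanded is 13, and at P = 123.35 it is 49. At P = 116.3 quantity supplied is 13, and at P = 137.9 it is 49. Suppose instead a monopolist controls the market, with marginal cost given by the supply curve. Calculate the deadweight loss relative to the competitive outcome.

Demand slope = (123.35 − 139.55)/(49 − 13) = −0.45, so P = 145.4 − 0.45Q.
Supply slope = (137.9 − 116.3)/(49 − 13) = 0.6, so P = 108.5 + 0.6Q.
Competitive equilibrium: 145.4 − 0.45Q = 108.5 + 0.6Q → Q* = 35.1429, P* = 129.5857.
Marginal revenue: MR = 145.4 − 0.9Q. Set MR = MC: 145.4 − 0.9Q = 108.5 + 0.6Q → Q_m = 24.6.
Price P_m = 145.4 − 0.45·24.6 = 134.33; MC(Q_m) = 108.5 + 0.6·24.6 = 123.26.
Competitive Q* = 35.1429, so ΔQ = 10.5429; wedge = 134.33 − 123.26 = 11.07.
The triangle = ½ × 10.5429 × 11.07 = 58.35.

58.35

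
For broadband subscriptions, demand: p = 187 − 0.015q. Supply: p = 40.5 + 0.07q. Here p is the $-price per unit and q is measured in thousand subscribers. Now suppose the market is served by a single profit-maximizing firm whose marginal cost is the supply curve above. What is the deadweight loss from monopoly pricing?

Competitive equilibrium: 187 − 0.015q = 40.5 + 0.07q → q* = 1723.5294, p* = 161.1471.
Marginal revenue: MR = 187 − 0.03q. Set MR = MC: 187 − 0.03q = 40.5 + 0.07q → q_m = 1465.
Price p_m = 187 − 0.015·1465 = 165.025; MC(q_m) = 40.5 + 0.07·1465 = 143.05.
Competitive q* = 1723.5294, so Δq = 258.5294; wedge = 165.025 − 143.05 = 21.975.
Deadweight loss = ½ × 258.5294 × 21.975 = $2840.59 thousand.

$2840.59 thousand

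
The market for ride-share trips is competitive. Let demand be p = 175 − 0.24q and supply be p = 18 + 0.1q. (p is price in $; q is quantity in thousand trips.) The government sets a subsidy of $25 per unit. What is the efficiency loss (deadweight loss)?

Competitive equilibrium: 175 − 0.24q = 18 + 0.1q → q* = 461.7647, p* = 64.1765.
The subsidy lowers effective supply by 25: p = 0.1q − 7.
New quantity: 175 − 0.24q = 0.1q − 7 → q' = 535.2941.
Overproduction Δq = 535.2941 − 461.7647 = 73.5294; wedge = subsidy = 25.
Deadweight loss = ½ × 73.5294 × 25 = $919.12 thousand.

$919.12 thousand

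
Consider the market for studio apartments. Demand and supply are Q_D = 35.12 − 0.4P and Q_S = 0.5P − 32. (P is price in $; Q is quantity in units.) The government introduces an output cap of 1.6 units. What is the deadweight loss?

In inverse form: demand P = 87.8 − 2.5Q, supply P = 64 + 2Q.
Competitive equilibrium: 87.8 − 2.5Q = 64 + 2Q → Q* = 5.2889, P* = 74.5778.
At Q = 1.6: demand price = 87.8 − 2.5·1.6 = 83.8; supply price = 64 + 2·1.6 = 67.2.
ΔQ = 5.2889 − 1.6 = 3.6889; wedge = 83.8 − 67.2 = 16.6.
The triangle = ½ × 3.6889 × 16.6 = $30.62.

$30.62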